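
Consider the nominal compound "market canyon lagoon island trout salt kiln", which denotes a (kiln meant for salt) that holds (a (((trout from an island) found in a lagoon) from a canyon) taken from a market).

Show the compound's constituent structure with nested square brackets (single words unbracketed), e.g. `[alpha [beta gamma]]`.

[[market [canyon [lagoon [island trout]]]] [salt kiln]]

Overall it is a kind of kiln (specifically "salt kiln"); the modifier is "market canyon lagoon island trout".
Within "market canyon lagoon island trout", the head is "trout" (specifically "canyon lagoon island trout") and the modifier is "market".
Within "canyon lagoon island trout", the head is "trout" (specifically "lagoon island trout") and the modifier is "canyon".
Within "lagoon island trout", the head is "trout" (specifically "island trout") and the modifier is "lagoon".
Within "island trout", the head is "trout" and the modifier is "island".
Within "salt kiln", the head is "kiln" and the modifier is "salt".
Putting it together: [[market [canyon [lagoon [island trout]]]] [salt kiln]].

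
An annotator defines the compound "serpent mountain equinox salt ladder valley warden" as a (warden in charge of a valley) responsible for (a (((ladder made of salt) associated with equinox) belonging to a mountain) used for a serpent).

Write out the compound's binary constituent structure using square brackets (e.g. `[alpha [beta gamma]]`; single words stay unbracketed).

Overall it is a kind of warden (specifically "valley warden"); the modifier is "serpent mountain equinox salt ladder".
Within "serpent mountain equinox salt ladder", the head is "ladder" (specifically "mountain equinox salt ladder") and the modifier is "serpent".
Within "mountain equinox salt ladder", the head is "ladder" (specifically "equinox salt ladder") and the modifier is "mountain".
Within "equinox salt ladder", the head is "ladder" (specifically "salt ladder") and the modifier is "equinox".
Within "salt ladder", the head is "ladder" and the modifier is "salt".
Within "valley warden", the head is "warden" and the modifier is "valley".
So the structure is [[serpent [mountain [equinox [salt ladder]]]] [valley warden]].

[[serpent [mountain [equinox [salt ladder]]]] [valley warden]]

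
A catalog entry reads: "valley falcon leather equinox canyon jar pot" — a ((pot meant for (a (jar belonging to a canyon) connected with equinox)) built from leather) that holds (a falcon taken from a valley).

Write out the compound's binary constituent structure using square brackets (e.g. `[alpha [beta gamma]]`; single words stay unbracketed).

The outermost head in the paraphrase is "pot" (specifically "leather equinox canyon jar pot"), modified by "valley falcon".
Inside "valley falcon": head "falcon", modifier "valley".
Inside "leather equinox canyon jar pot": head "pot" (specifically "equinox canyon jar pot"), modifier "leather".
Inside "equinox canyon jar pot": head "pot", modifier "equinox canyon jar".
Inside "equinox canyon jar": head "jar" (specifically "canyon jar"), modifier "equinox".
Inside "canyon jar": head "jar", modifier "canyon".
So the structure is [[valley falcon] [leather [[equinox [canyon jar]] pot]]].

[[valley falcon] [leather [[equinox [canyon jar]] pot]]]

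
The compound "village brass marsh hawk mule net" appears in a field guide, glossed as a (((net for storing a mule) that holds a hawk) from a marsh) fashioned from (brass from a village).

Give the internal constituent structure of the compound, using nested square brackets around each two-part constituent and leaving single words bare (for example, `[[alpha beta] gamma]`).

[[village brass] [marsh [hawk [mule net]]]]

The outermost head in the paraphrase is "net" (specifically "marsh hawk mule net"), modified by "village brass".
Inside "village brass": head "brass", modifier "village".
Inside "marsh hawk mule net": head "net" (specifically "hawk mule net"), modifier "marsh".
Inside "hawk mule net": head "net" (specifically "mule net"), modifier "hawk".
Inside "mule net": head "net", modifier "mule".
Assembled: [[village brass] [marsh [hawk [mule net]]]].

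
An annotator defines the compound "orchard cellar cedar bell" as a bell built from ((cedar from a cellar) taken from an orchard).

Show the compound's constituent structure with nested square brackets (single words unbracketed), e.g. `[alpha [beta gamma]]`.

[[orchard [cellar cedar]] bell]

The outermost head in the paraphrase is "bell", modified by "orchard cellar cedar".
Within "orchard cellar cedar", the head is "cedar" (specifically "cellar cedar") and the modifier is "orchard".
Within "cellar cedar", the head is "cedar" and the modifier is "cellar".
Assembled: [[orchard [cellar cedar]] bell].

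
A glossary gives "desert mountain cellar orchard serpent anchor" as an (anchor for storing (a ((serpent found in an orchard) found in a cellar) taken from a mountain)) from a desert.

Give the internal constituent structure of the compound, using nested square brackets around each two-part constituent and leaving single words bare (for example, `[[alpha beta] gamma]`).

[desert [[mountain [cellar [orchard serpent]]] anchor]]

The outermost head in the paraphrase is "anchor" (specifically "mountain cellar orchard serpent anchor"), modified by "desert".
"mountain cellar orchard serpent anchor" → head "anchor", modifier "mountain cellar orchard serpent".
"mountain cellar orchard serpent" → head "serpent" (specifically "cellar orchard serpent"), modifier "mountain".
"cellar orchard serpent" → head "serpent" (specifically "orchard serpent"), modifier "cellar".
"orchard serpent" → head "serpent", modifier "orchard".
Putting it together: [desert [[mountain [cellar [orchard serpent]]] anchor]].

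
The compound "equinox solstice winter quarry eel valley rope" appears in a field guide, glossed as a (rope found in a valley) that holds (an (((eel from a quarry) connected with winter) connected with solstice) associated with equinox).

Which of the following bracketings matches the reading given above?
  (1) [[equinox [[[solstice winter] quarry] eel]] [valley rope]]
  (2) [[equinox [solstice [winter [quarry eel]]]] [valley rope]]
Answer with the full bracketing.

The paraphrase's head is the "rope" part ("valley rope"); its modifier is "equinox solstice winter quarry eel".
That top-level split, carried through the inner groups, gives [[equinox [solstice [winter [quarry eel]]]] [valley rope]].

[[equinox [solstice [winter [quarry eel]]]] [valley rope]]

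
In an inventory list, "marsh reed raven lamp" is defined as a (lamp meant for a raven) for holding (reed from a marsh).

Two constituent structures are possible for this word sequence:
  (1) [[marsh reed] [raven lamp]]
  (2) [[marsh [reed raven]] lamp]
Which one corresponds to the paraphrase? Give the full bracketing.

The paraphrase's head is the "lamp" part ("raven lamp"); its modifier is "marsh reed".
That top-level split, carried through the inner groups, gives [[marsh reed] [raven lamp]].

[[marsh reed] [raven lamp]]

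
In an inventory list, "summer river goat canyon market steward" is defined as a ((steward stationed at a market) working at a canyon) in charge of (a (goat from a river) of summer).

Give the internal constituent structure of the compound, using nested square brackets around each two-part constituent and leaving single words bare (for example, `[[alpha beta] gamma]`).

Overall it is a kind of steward (specifically "canyon market steward"); the modifier is "summer river goat".
"summer river goat" → head "goat" (specifically "river goat"), modifier "summer".
"river goat" → head "goat", modifier "river".
"canyon market steward" → head "steward" (specifically "market steward"), modifier "canyon".
"market steward" → head "steward", modifier "market".
So the structure is [[summer [river goat]] [canyon [market steward]]].

[[summer [river goat]] [canyon [market steward]]]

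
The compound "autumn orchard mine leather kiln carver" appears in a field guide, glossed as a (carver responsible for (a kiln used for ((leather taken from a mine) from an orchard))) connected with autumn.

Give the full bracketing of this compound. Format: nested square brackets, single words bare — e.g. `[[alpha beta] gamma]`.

Overall it is a kind of carver (specifically "orchard mine leather kiln carver"); the modifier is "autumn".
Within "orchard mine leather kiln carver", the head is "carver" and the modifier is "orchard mine leather kiln".
Within "orchard mine leather kiln", the head is "kiln" and the modifier is "orchard mine leather".
Within "orchard mine leather", the head is "leather" (specifically "mine leather") and the modifier is "orchard".
Within "mine leather", the head is "leather" and the modifier is "mine".
Assembled: [autumn [[[orchard [mine leather]] kiln] carver]].

[autumn [[[orchard [mine leather]] kiln] carver]]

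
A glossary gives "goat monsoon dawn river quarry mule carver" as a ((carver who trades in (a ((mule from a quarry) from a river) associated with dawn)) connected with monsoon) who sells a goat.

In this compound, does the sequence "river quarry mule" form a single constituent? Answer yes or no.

The paraphrase groups the words so that "river quarry mule" is one unit: it corresponds to a single parenthesized sub-phrase.
The full structure is [goat [monsoon [[dawn [river [quarry mule]]] carver]]], in which [river quarry mule] is a constituent.

yes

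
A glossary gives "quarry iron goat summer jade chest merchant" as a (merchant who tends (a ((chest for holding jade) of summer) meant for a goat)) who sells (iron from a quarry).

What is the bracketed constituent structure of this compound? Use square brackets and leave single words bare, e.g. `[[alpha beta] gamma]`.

Overall it is a kind of merchant (specifically "goat summer jade chest merchant"); the modifier is "quarry iron".
"quarry iron" → head "iron", modifier "quarry".
"goat summer jade chest merchant" → head "merchant", modifier "goat summer jade chest".
"goat summer jade chest" → head "chest" (specifically "summer jade chest"), modifier "goat".
"summer jade chest" → head "chest" (specifically "jade chest"), modifier "summer".
"jade chest" → head "chest", modifier "jade".
Assembled: [[quarry iron] [[goat [summer [jade chest]]] merchant]].

[[quarry iron] [[goat [summer [jade chest]]] merchant]]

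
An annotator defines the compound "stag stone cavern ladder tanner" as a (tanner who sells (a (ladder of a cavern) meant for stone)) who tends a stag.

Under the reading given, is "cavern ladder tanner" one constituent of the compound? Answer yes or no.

no

The top-level split is [stag] [stone cavern ladder tanner]; the full structure is [stag [[stone [cavern ladder]] tanner]].
"cavern ladder tanner" straddles a constituent boundary, so it is not a single unit.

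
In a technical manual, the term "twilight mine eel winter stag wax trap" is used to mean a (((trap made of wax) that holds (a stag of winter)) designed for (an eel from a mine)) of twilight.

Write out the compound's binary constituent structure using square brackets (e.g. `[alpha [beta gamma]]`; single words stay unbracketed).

At the top level: head "trap" (specifically "mine eel winter stag wax trap"); modifier "twilight".
"mine eel winter stag wax trap" → head "trap" (specifically "winter stag wax trap"), modifier "mine eel".
"mine eel" → head "eel", modifier "mine".
"winter stag wax trap" → head "trap" (specifically "wax trap"), modifier "winter stag".
"winter stag" → head "stag", modifier "winter".
"wax trap" → head "trap", modifier "wax".
Putting it together: [twilight [[mine eel] [[winter stag] [wax trap]]]].

[twilight [[mine eel] [[winter stag] [wax trap]]]]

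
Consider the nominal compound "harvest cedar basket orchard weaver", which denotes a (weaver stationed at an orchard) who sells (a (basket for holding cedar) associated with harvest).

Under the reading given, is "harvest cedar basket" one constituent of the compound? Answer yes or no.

yes

The paraphrase groups the words so that "harvest cedar basket" is one unit: it corresponds to a single parenthesized sub-phrase.
The full structure is [[harvest [cedar basket]] [orchard weaver]], in which [harvest cedar basket] is a constituent.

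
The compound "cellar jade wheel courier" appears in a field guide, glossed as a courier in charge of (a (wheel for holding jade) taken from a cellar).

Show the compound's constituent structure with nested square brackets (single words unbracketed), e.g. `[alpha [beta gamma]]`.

At the top level: head "courier"; modifier "cellar jade wheel".
Within "cellar jade wheel", the head is "wheel" (specifically "jade wheel") and the modifier is "cellar".
Within "jade wheel", the head is "wheel" and the modifier is "jade".
So the structure is [[cellar [jade wheel]] courier].

[[cellar [jade wheel]] courier]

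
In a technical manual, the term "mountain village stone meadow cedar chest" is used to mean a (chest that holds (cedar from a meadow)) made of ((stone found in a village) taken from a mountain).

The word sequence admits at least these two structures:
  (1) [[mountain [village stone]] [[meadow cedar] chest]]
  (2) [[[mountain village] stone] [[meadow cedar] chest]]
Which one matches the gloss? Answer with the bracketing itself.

The paraphrase's head is the "chest" part ("meadow cedar chest"); its modifier is "mountain village stone".
That top-level split, carried through the inner groups, gives [[mountain [village stone]] [[meadow cedar] chest]].

[[mountain [village stone]] [[meadow cedar] chest]]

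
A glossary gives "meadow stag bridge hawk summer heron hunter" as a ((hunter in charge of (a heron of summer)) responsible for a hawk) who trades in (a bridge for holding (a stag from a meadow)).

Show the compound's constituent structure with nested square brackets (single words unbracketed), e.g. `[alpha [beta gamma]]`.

[[[meadow stag] bridge] [hawk [[summer heron] hunter]]]

At the top level: head "hunter" (specifically "hawk summer heron hunter"); modifier "meadow stag bridge".
Within "meadow stag bridge", the head is "bridge" and the modifier is "meadow stag".
Within "meadow stag", the head is "stag" and the modifier is "meadow".
Within "hawk summer heron hunter", the head is "hunter" (specifically "summer heron hunter") and the modifier is "hawk".
Within "summer heron hunter", the head is "hunter" and the modifier is "summer heron".
Within "summer heron", the head is "heron" and the modifier is "summer".
Assembled: [[[meadow stag] bridge] [hawk [[summer heron] hunter]]].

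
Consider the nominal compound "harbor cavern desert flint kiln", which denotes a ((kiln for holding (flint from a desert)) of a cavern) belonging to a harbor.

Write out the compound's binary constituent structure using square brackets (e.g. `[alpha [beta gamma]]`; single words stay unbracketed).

[harbor [cavern [[desert flint] kiln]]]

Whole compound: head "kiln" (specifically "cavern desert flint kiln"), modifier "harbor".
Inside "cavern desert flint kiln": head "kiln" (specifically "desert flint kiln"), modifier "cavern".
Inside "desert flint kiln": head "kiln", modifier "desert flint".
Inside "desert flint": head "flint", modifier "desert".
So the structure is [harbor [cavern [[desert flint] kiln]]].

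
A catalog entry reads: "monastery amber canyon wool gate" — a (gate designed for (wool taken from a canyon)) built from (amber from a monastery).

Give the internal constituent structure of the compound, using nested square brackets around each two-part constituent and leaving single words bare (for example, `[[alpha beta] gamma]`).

[[monastery amber] [[canyon wool] gate]]

At the top level: head "gate" (specifically "canyon wool gate"); modifier "monastery amber".
Inside "monastery amber": head "amber", modifier "monastery".
Inside "canyon wool gate": head "gate", modifier "canyon wool".
Inside "canyon wool": head "wool", modifier "canyon".
Putting it together: [[monastery amber] [[canyon wool] gate]].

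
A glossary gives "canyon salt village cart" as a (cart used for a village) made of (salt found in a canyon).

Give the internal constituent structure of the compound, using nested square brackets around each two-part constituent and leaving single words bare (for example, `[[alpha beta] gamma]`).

[[canyon salt] [village cart]]

The outermost head in the paraphrase is "cart" (specifically "village cart"), modified by "canyon salt".
"canyon salt" → head "salt", modifier "canyon".
"village cart" → head "cart", modifier "village".
So the structure is [[canyon salt] [village cart]].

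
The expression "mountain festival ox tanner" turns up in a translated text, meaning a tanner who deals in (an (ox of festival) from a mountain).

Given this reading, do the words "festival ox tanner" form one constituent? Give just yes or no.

no

The top-level split is [mountain festival ox] [tanner]; the full structure is [[mountain [festival ox]] tanner].
"festival ox tanner" straddles a constituent boundary, so it is not a single unit.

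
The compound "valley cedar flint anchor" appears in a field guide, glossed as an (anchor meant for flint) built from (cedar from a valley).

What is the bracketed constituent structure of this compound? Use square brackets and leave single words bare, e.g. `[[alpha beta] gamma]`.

[[valley cedar] [flint anchor]]

Whole compound: head "anchor" (specifically "flint anchor"), modifier "valley cedar".
"valley cedar" → head "cedar", modifier "valley".
"flint anchor" → head "anchor", modifier "flint".
So the structure is [[valley cedar] [flint anchor]].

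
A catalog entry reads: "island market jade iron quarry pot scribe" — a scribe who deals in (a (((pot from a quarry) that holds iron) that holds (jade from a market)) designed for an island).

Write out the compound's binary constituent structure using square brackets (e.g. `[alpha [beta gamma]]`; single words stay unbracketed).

Overall it is a kind of scribe; the modifier is "island market jade iron quarry pot".
"island market jade iron quarry pot" → head "pot" (specifically "market jade iron quarry pot"), modifier "island".
"market jade iron quarry pot" → head "pot" (specifically "iron quarry pot"), modifier "market jade".
"market jade" → head "jade", modifier "market".
"iron quarry pot" → head "pot" (specifically "quarry pot"), modifier "iron".
"quarry pot" → head "pot", modifier "quarry".
So the structure is [[island [[market jade] [iron [quarry pot]]]] scribe].

[[island [[market jade] [iron [quarry pot]]]] scribe]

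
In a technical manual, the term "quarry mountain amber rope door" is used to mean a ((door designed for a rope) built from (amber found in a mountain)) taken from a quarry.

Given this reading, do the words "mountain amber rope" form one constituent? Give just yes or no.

The top-level split is [quarry] [mountain amber rope door]; the full structure is [quarry [[mountain amber] [rope door]]].
"mountain amber rope" straddles a constituent boundary, so it is not a single unit.

no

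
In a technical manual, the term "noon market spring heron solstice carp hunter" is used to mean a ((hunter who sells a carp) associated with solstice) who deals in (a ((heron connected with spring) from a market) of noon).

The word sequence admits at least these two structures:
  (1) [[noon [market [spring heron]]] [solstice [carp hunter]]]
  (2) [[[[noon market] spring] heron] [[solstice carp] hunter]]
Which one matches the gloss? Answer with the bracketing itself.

[[noon [market [spring heron]]] [solstice [carp hunter]]]

The paraphrase's head is the "hunter" part ("solstice carp hunter"); its modifier is "noon market spring heron".
That top-level split, carried through the inner groups, gives [[noon [market [spring heron]]] [solstice [carp hunter]]].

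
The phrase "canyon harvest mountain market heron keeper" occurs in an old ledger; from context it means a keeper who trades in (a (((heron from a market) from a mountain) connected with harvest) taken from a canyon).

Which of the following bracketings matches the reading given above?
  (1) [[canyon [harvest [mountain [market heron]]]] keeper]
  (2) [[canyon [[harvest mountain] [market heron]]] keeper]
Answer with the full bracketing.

[[canyon [harvest [mountain [market heron]]]] keeper]

The paraphrase's head is the "keeper" part ("keeper"); its modifier is "canyon harvest mountain market heron".
That top-level split, carried through the inner groups, gives [[canyon [harvest [mountain [market heron]]]] keeper].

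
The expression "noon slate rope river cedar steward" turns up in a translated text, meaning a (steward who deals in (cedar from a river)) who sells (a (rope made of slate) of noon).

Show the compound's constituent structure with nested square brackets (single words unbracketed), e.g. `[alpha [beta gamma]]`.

Whole compound: head "steward" (specifically "river cedar steward"), modifier "noon slate rope".
Within "noon slate rope", the head is "rope" (specifically "slate rope") and the modifier is "noon".
Within "slate rope", the head is "rope" and the modifier is "slate".
Within "river cedar steward", the head is "steward" and the modifier is "river cedar".
Within "river cedar", the head is "cedar" and the modifier is "river".
Putting it together: [[noon [slate rope]] [[river cedar] steward]].

[[noon [slate rope]] [[river cedar] steward]]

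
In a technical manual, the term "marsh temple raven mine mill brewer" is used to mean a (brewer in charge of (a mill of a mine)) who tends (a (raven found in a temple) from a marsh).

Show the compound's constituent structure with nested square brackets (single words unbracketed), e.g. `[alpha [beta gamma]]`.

Overall it is a kind of brewer (specifically "mine mill brewer"); the modifier is "marsh temple raven".
Within "marsh temple raven", the head is "raven" (specifically "temple raven") and the modifier is "marsh".
Within "temple raven", the head is "raven" and the modifier is "temple".
Within "mine mill brewer", the head is "brewer" and the modifier is "mine mill".
Within "mine mill", the head is "mill" and the modifier is "mine".
Assembled: [[marsh [temple raven]] [[mine mill] brewer]].

[[marsh [temple raven]] [[mine mill] brewer]]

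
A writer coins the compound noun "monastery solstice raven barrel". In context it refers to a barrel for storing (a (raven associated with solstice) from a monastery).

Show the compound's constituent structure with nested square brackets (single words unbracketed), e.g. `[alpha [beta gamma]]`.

Whole compound: head "barrel", modifier "monastery solstice raven".
Inside "monastery solstice raven": head "raven" (specifically "solstice raven"), modifier "monastery".
Inside "solstice raven": head "raven", modifier "solstice".
Putting it together: [[monastery [solstice raven]] barrel].

[[monastery [solstice raven]] barrel]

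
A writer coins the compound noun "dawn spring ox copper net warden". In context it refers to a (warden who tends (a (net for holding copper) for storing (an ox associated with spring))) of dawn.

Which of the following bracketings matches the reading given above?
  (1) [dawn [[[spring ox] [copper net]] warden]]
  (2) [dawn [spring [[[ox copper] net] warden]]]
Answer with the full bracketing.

[dawn [[[spring ox] [copper net]] warden]]

The paraphrase's head is the "warden" part ("spring ox copper net warden"); its modifier is "dawn".
That top-level split, carried through the inner groups, gives [dawn [[[spring ox] [copper net]] warden]].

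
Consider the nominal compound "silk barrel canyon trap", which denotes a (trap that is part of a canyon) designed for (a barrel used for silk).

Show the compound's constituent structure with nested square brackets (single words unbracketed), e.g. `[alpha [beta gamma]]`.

[[silk barrel] [canyon trap]]

Whole compound: head "trap" (specifically "canyon trap"), modifier "silk barrel".
"silk barrel" → head "barrel", modifier "silk".
"canyon trap" → head "trap", modifier "canyon".
Assembled: [[silk barrel] [canyon trap]].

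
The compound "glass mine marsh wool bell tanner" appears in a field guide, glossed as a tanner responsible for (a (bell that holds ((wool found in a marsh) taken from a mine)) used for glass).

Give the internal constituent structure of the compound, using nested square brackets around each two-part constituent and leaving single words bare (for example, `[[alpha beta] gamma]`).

Whole compound: head "tanner", modifier "glass mine marsh wool bell".
Within "glass mine marsh wool bell", the head is "bell" (specifically "mine marsh wool bell") and the modifier is "glass".
Within "mine marsh wool bell", the head is "bell" and the modifier is "mine marsh wool".
Within "mine marsh wool", the head is "wool" (specifically "marsh wool") and the modifier is "mine".
Within "marsh wool", the head is "wool" and the modifier is "marsh".
So the structure is [[glass [[mine [marsh wool]] bell]] tanner].

[[glass [[mine [marsh wool]] bell]] tanner]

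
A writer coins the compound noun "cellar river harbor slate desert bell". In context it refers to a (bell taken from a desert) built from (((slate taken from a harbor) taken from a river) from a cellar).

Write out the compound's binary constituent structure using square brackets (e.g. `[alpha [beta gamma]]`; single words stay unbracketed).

Whole compound: head "bell" (specifically "desert bell"), modifier "cellar river harbor slate".
Within "cellar river harbor slate", the head is "slate" (specifically "river harbor slate") and the modifier is "cellar".
Within "river harbor slate", the head is "slate" (specifically "harbor slate") and the modifier is "river".
Within "harbor slate", the head is "slate" and the modifier is "harbor".
Within "desert bell", the head is "bell" and the modifier is "desert".
So the structure is [[cellar [river [harbor slate]]] [desert bell]].

[[cellar [river [harbor slate]]] [desert bell]]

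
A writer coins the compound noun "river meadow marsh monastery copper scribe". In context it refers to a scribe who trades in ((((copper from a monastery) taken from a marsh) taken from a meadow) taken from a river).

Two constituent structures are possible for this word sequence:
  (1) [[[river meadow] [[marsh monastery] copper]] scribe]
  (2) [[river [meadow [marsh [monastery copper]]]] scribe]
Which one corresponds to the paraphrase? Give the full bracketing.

The paraphrase's head is the "scribe" part ("scribe"); its modifier is "river meadow marsh monastery copper".
That top-level split, carried through the inner groups, gives [[river [meadow [marsh [monastery copper]]]] scribe].

[[river [meadow [marsh [monastery copper]]]] scribe]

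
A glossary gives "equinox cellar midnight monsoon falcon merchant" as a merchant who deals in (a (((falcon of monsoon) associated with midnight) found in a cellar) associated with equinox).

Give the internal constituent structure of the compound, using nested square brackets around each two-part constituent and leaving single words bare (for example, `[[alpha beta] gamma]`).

[[equinox [cellar [midnight [monsoon falcon]]]] merchant]

The outermost head in the paraphrase is "merchant", modified by "equinox cellar midnight monsoon falcon".
Within "equinox cellar midnight monsoon falcon", the head is "falcon" (specifically "cellar midnight monsoon falcon") and the modifier is "equinox".
Within "cellar midnight monsoon falcon", the head is "falcon" (specifically "midnight monsoon falcon") and the modifier is "cellar".
Within "midnight monsoon falcon", the head is "falcon" (specifically "monsoon falcon") and the modifier is "midnight".
Within "monsoon falcon", the head is "falcon" and the modifier is "monsoon".
Assembled: [[equinox [cellar [midnight [monsoon falcon]]]] merchant].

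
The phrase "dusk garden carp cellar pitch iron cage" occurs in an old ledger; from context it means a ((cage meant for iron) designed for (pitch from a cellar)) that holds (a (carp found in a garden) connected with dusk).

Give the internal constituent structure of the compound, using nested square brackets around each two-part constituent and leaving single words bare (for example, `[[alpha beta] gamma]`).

Overall it is a kind of cage (specifically "cellar pitch iron cage"); the modifier is "dusk garden carp".
"dusk garden carp" → head "carp" (specifically "garden carp"), modifier "dusk".
"garden carp" → head "carp", modifier "garden".
"cellar pitch iron cage" → head "cage" (specifically "iron cage"), modifier "cellar pitch".
"cellar pitch" → head "pitch", modifier "cellar".
"iron cage" → head "cage", modifier "iron".
So the structure is [[dusk [garden carp]] [[cellar pitch] [iron cage]]].

[[dusk [garden carp]] [[cellar pitch] [iron cage]]]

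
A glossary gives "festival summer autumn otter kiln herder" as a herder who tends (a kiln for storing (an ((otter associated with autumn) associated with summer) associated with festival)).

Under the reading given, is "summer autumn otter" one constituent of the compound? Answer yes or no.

yes

The paraphrase groups the words so that "summer autumn otter" is one unit: it corresponds to a single parenthesized sub-phrase.
The full structure is [[[festival [summer [autumn otter]]] kiln] herder], in which [summer autumn otter] is a constituent.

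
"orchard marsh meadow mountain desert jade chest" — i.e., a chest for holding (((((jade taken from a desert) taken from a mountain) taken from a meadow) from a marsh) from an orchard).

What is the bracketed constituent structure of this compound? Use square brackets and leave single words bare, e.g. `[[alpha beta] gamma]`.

[[orchard [marsh [meadow [mountain [desert jade]]]]] chest]

The outermost head in the paraphrase is "chest", modified by "orchard marsh meadow mountain desert jade".
Inside "orchard marsh meadow mountain desert jade": head "jade" (specifically "marsh meadow mountain desert jade"), modifier "orchard".
Inside "marsh meadow mountain desert jade": head "jade" (specifically "meadow mountain desert jade"), modifier "marsh".
Inside "meadow mountain desert jade": head "jade" (specifically "mountain desert jade"), modifier "meadow".
Inside "mountain desert jade": head "jade" (specifically "desert jade"), modifier "mountain".
Inside "desert jade": head "jade", modifier "desert".
Putting it together: [[orchard [marsh [meadow [mountain [desert jade]]]]] chest].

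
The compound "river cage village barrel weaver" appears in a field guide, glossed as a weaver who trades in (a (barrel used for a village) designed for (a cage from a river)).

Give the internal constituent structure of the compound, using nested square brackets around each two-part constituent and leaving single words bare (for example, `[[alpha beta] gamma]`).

[[[river cage] [village barrel]] weaver]

Whole compound: head "weaver", modifier "river cage village barrel".
Inside "river cage village barrel": head "barrel" (specifically "village barrel"), modifier "river cage".
Inside "river cage": head "cage", modifier "river".
Inside "village barrel": head "barrel", modifier "village".
So the structure is [[[river cage] [village barrel]] weaver].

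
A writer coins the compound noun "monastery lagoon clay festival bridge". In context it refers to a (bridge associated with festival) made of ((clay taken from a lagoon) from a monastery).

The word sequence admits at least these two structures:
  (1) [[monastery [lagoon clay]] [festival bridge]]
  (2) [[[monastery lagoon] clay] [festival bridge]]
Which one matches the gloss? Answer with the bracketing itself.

[[monastery [lagoon clay]] [festival bridge]]

The paraphrase's head is the "bridge" part ("festival bridge"); its modifier is "monastery lagoon clay".
That top-level split, carried through the inner groups, gives [[monastery [lagoon clay]] [festival bridge]].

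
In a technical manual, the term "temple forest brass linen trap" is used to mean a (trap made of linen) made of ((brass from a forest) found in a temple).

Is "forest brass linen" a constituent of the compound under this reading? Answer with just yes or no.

no

The top-level split is [temple forest brass] [linen trap]; the full structure is [[temple [forest brass]] [linen trap]].
"forest brass linen" straddles a constituent boundary, so it is not a single unit.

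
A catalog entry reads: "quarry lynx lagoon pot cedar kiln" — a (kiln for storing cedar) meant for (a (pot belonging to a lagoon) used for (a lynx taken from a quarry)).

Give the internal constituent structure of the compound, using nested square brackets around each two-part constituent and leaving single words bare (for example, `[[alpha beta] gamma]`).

[[[quarry lynx] [lagoon pot]] [cedar kiln]]

The outermost head in the paraphrase is "kiln" (specifically "cedar kiln"), modified by "quarry lynx lagoon pot".
Within "quarry lynx lagoon pot", the head is "pot" (specifically "lagoon pot") and the modifier is "quarry lynx".
Within "quarry lynx", the head is "lynx" and the modifier is "quarry".
Within "lagoon pot", the head is "pot" and the modifier is "lagoon".
Within "cedar kiln", the head is "kiln" and the modifier is "cedar".
Assembled: [[[quarry lynx] [lagoon pot]] [cedar kiln]].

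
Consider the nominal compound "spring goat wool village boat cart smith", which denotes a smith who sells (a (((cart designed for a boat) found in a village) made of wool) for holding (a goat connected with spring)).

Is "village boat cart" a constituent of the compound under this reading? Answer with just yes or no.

The paraphrase groups the words so that "village boat cart" is one unit: it corresponds to a single parenthesized sub-phrase.
The full structure is [[[spring goat] [wool [village [boat cart]]]] smith], in which [village boat cart] is a constituent.

yes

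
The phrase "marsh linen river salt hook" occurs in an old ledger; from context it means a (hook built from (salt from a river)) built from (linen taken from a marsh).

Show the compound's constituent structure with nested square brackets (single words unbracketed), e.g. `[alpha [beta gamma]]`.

At the top level: head "hook" (specifically "river salt hook"); modifier "marsh linen".
Within "marsh linen", the head is "linen" and the modifier is "marsh".
Within "river salt hook", the head is "hook" and the modifier is "river salt".
Within "river salt", the head is "salt" and the modifier is "river".
So the structure is [[marsh linen] [[river salt] hook]].

[[marsh linen] [[river salt] hook]]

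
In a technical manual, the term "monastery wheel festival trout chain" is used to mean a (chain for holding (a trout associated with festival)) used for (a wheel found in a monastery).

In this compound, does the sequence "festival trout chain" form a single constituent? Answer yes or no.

yes

The paraphrase groups the words so that "festival trout chain" is one unit: it corresponds to a single parenthesized sub-phrase.
The full structure is [[monastery wheel] [[festival trout] chain]], in which [festival trout chain] is a constituent.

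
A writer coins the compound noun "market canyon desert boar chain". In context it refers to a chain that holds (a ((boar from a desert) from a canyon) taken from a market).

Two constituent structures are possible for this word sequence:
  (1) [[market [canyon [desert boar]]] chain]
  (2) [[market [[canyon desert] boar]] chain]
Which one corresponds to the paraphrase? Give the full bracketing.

The paraphrase's head is the "chain" part ("chain"); its modifier is "market canyon desert boar".
That top-level split, carried through the inner groups, gives [[market [canyon [desert boar]]] chain].

[[market [canyon [desert boar]]] chain]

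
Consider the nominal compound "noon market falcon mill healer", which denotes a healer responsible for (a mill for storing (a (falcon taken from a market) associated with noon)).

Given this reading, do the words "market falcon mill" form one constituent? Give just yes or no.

no

The top-level split is [noon market falcon mill] [healer]; the full structure is [[[noon [market falcon]] mill] healer].
"market falcon mill" straddles a constituent boundary, so it is not a single unit.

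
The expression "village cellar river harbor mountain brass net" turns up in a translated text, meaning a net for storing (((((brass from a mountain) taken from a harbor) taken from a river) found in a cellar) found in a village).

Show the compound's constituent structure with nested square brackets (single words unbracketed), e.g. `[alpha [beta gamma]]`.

At the top level: head "net"; modifier "village cellar river harbor mountain brass".
Inside "village cellar river harbor mountain brass": head "brass" (specifically "cellar river harbor mountain brass"), modifier "village".
Inside "cellar river harbor mountain brass": head "brass" (specifically "river harbor mountain brass"), modifier "cellar".
Inside "river harbor mountain brass": head "brass" (specifically "harbor mountain brass"), modifier "river".
Inside "harbor mountain brass": head "brass" (specifically "mountain brass"), modifier "harbor".
Inside "mountain brass": head "brass", modifier "mountain".
So the structure is [[village [cellar [river [harbor [mountain brass]]]]] net].

[[village [cellar [river [harbor [mountain brass]]]]] net]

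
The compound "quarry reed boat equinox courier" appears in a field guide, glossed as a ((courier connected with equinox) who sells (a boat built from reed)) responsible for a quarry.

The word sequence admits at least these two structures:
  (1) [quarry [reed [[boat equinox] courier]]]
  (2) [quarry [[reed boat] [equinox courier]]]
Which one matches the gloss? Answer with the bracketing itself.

The paraphrase's head is the "courier" part ("reed boat equinox courier"); its modifier is "quarry".
That top-level split, carried through the inner groups, gives [quarry [[reed boat] [equinox courier]]].

[quarry [[reed boat] [equinox courier]]]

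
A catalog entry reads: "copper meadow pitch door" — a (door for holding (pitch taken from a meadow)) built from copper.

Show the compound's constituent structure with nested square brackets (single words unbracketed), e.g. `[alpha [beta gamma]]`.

Overall it is a kind of door (specifically "meadow pitch door"); the modifier is "copper".
"meadow pitch door" → head "door", modifier "meadow pitch".
"meadow pitch" → head "pitch", modifier "meadow".
So the structure is [copper [[meadow pitch] door]].

[copper [[meadow pitch] door]]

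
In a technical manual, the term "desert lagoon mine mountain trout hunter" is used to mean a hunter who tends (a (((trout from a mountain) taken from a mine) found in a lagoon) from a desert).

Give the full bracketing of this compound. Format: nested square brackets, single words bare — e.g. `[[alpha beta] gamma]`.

Whole compound: head "hunter", modifier "desert lagoon mine mountain trout".
"desert lagoon mine mountain trout" → head "trout" (specifically "lagoon mine mountain trout"), modifier "desert".
"lagoon mine mountain trout" → head "trout" (specifically "mine mountain trout"), modifier "lagoon".
"mine mountain trout" → head "trout" (specifically "mountain trout"), modifier "mine".
"mountain trout" → head "trout", modifier "mountain".
Putting it together: [[desert [lagoon [mine [mountain trout]]]] hunter].

[[desert [lagoon [mine [mountain trout]]]] hunter]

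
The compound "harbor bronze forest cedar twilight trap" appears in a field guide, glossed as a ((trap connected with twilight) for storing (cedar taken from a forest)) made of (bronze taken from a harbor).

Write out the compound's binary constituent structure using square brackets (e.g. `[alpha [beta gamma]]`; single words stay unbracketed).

The outermost head in the paraphrase is "trap" (specifically "forest cedar twilight trap"), modified by "harbor bronze".
Within "harbor bronze", the head is "bronze" and the modifier is "harbor".
Within "forest cedar twilight trap", the head is "trap" (specifically "twilight trap") and the modifier is "forest cedar".
Within "forest cedar", the head is "cedar" and the modifier is "forest".
Within "twilight trap", the head is "trap" and the modifier is "twilight".
So the structure is [[harbor bronze] [[forest cedar] [twilight trap]]].

[[harbor bronze] [[forest cedar] [twilight trap]]]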